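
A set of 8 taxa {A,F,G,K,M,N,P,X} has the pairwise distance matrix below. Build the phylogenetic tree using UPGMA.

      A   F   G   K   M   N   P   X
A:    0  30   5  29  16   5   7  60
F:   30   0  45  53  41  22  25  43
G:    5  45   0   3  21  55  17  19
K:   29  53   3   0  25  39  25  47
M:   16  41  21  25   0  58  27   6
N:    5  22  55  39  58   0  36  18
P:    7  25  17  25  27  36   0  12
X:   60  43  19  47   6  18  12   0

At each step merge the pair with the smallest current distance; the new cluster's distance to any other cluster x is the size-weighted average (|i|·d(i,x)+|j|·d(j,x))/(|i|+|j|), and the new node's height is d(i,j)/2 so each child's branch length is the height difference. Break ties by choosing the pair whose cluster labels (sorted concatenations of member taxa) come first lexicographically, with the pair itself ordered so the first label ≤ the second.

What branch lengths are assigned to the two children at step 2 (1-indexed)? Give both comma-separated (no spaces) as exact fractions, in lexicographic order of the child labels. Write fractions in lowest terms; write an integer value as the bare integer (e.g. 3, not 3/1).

5/2,5/2

iteration 1: select G,K (d=3); attach at lengths (3/2, 3/2); label the merged cluster GK
  updated: d(A,GK)=17, d(F,GK)=49, d(GK,M)=23, d(GK,N)=47, d(GK,P)=21, d(GK,X)=33
iteration 2: select A,N (d=5); attach at lengths (5/2, 5/2); label the merged cluster AN
  updated: d(AN,F)=26, d(AN,GK)=32, d(AN,M)=37, d(AN,P)=43/2, d(AN,X)=39
iteration 3: select M,X (d=6); attach at lengths (3, 3); label the merged cluster MX
  updated: d(AN,MX)=38, d(F,MX)=42, d(GK,MX)=28, d(MX,P)=39/2
iteration 4: select MX,P (d=39/2); attach at lengths (27/4, 39/4); label the merged cluster MPX
  updated: d(AN,MPX)=65/2, d(F,MPX)=109/3, d(GK,MPX)=77/3
iteration 5: select GK,MPX (d=77/3); attach at lengths (34/3, 37/12); label the merged cluster GKMPX
  updated: d(AN,GKMPX)=323/10, d(F,GKMPX)=207/5
iteration 6: select AN,F (d=26); attach at lengths (21/2, 13); label the merged cluster AFN
  updated: d(AFN,GKMPX)=106/3
iteration 7: select AFN,GKMPX (d=106/3); attach at lengths (14/3, 29/6); label the merged cluster AFGKMNPX
final tree: (((A:5/2,N:5/2):21/2,F:13):14/3,((G:3/2,K:3/2):34/3,((M:3,X:3):27/4,P:39/4):37/12):29/6)
total length: 935/12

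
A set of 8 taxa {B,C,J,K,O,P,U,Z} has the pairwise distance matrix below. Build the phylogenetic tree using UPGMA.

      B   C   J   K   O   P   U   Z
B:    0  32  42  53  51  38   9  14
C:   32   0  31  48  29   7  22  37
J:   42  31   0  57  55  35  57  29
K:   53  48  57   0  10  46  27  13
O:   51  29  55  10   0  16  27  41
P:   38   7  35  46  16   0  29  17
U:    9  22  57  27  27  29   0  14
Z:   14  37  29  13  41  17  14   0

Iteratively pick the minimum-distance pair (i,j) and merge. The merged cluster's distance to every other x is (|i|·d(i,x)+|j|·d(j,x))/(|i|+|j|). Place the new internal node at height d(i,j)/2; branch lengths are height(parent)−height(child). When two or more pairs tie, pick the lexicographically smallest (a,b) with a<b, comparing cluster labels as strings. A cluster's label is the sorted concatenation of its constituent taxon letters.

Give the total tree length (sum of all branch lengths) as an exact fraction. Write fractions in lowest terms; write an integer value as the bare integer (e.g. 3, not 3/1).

step 1: merge (C,P) at d=7; branch lengths C→7/2, P→7/2; new cluster CP
  updated: d(B,CP)=35, d(CP,J)=33, d(CP,K)=47, d(CP,O)=45/2, d(CP,U)=51/2, d(CP,Z)=27
step 2: merge (B,U) at d=9; branch lengths B→9/2, U→9/2; new cluster BU
  updated: d(BU,CP)=121/4, d(BU,J)=99/2, d(BU,K)=40, d(BU,O)=39, d(BU,Z)=14
step 3: merge (K,O) at d=10; branch lengths K→5, O→5; new cluster KO
  updated: d(BU,KO)=79/2, d(CP,KO)=139/4, d(J,KO)=56, d(KO,Z)=27
step 4: merge (BU,Z) at d=14; branch lengths BU→5/2, Z→7; new cluster BUZ
  updated: d(BUZ,CP)=175/6, d(BUZ,J)=128/3, d(BUZ,KO)=106/3
step 5: merge (BUZ,CP) at d=175/6; branch lengths BUZ→91/12, CP→133/12; new cluster BCPUZ
  updated: d(BCPUZ,J)=194/5, d(BCPUZ,KO)=351/10
step 6: merge (BCPUZ,KO) at d=351/10; branch lengths BCPUZ→89/30, KO→251/20; new cluster BCKOPUZ
  updated: d(BCKOPUZ,J)=306/7
step 7: merge (BCKOPUZ,J) at d=306/7; branch lengths BCKOPUZ→603/140, J→153/7; new cluster BCJKOPUZ
final tree: (((((B:9/2,U:9/2):5/2,Z:7):91/12,(C:7/2,P:7/2):133/12):89/30,(K:5,O:5):251/20):603/140,J:153/7)
total length: 10064/105

10064/105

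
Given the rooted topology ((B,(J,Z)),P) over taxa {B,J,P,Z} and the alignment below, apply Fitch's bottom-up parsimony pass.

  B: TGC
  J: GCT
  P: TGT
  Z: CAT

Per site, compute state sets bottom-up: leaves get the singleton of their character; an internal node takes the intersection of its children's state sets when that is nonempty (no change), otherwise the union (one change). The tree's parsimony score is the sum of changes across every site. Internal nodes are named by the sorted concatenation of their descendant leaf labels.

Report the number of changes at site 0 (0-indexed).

2

site 0, node JZ: J={G} ∪ Z={C} → {C,G} (+1)
site 0, node BJZ: B={T} ∪ JZ={C,G} → {C,G,T} (+1)
site 0, node BJPZ: BJZ={C,G,T} ∩ P={T} → {T} (+0)
site 1, node JZ: J={C} ∪ Z={A} → {A,C} (+1)
site 1, node BJZ: B={G} ∪ JZ={A,C} → {A,C,G} (+1)
site 1, node BJPZ: BJZ={A,C,G} ∩ P={G} → {G} (+0)
site 2, node JZ: J={T} ∩ Z={T} → {T} (+0)
site 2, node BJZ: B={C} ∪ JZ={T} → {C,T} (+1)
site 2, node BJPZ: BJZ={C,T} ∩ P={T} → {T} (+0)
per-site changes: [2, 2, 1]; total = 5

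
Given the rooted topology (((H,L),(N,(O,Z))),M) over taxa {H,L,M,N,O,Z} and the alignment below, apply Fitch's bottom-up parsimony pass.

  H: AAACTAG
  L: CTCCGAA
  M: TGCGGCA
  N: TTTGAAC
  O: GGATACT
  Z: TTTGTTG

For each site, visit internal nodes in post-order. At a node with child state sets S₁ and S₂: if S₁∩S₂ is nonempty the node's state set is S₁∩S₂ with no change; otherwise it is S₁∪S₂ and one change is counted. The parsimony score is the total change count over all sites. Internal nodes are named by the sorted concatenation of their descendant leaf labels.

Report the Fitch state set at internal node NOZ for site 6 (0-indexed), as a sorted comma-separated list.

[col 0] HL: children H:{A}, L:{C} ∪→ {A,C}; cost 1
[col 0] OZ: children O:{G}, Z:{T} ∪→ {G,T}; cost 1
[col 0] NOZ: children N:{T}, OZ:{G,T} ∩→ {T}; cost 0
[col 0] HLNOZ: children HL:{A,C}, NOZ:{T} ∪→ {A,C,T}; cost 1
[col 0] HLMNOZ: children HLNOZ:{A,C,T}, M:{T} ∩→ {T}; cost 0
[col 1] HL: children H:{A}, L:{T} ∪→ {A,T}; cost 1
[col 1] OZ: children O:{G}, Z:{T} ∪→ {G,T}; cost 1
[col 1] NOZ: children N:{T}, OZ:{G,T} ∩→ {T}; cost 0
[col 1] HLNOZ: children HL:{A,T}, NOZ:{T} ∩→ {T}; cost 0
[col 1] HLMNOZ: children HLNOZ:{T}, M:{G} ∪→ {G,T}; cost 1
[col 2] HL: children H:{A}, L:{C} ∪→ {A,C}; cost 1
[col 2] OZ: children O:{A}, Z:{T} ∪→ {A,T}; cost 1
[col 2] NOZ: children N:{T}, OZ:{A,T} ∩→ {T}; cost 0
[col 2] HLNOZ: children HL:{A,C}, NOZ:{T} ∪→ {A,C,T}; cost 1
[col 2] HLMNOZ: children HLNOZ:{A,C,T}, M:{C} ∩→ {C}; cost 0
[col 3] HL: children H:{C}, L:{C} ∩→ {C}; cost 0
[col 3] OZ: children O:{T}, Z:{G} ∪→ {G,T}; cost 1
[col 3] NOZ: children N:{G}, OZ:{G,T} ∩→ {G}; cost 0
[col 3] HLNOZ: children HL:{C}, NOZ:{G} ∪→ {C,G}; cost 1
[col 3] HLMNOZ: children HLNOZ:{C,G}, M:{G} ∩→ {G}; cost 0
[col 4] HL: children H:{T}, L:{G} ∪→ {G,T}; cost 1
[col 4] OZ: children O:{A}, Z:{T} ∪→ {A,T}; cost 1
[col 4] NOZ: children N:{A}, OZ:{A,T} ∩→ {A}; cost 0
[col 4] HLNOZ: children HL:{G,T}, NOZ:{A} ∪→ {A,G,T}; cost 1
[col 4] HLMNOZ: children HLNOZ:{A,G,T}, M:{G} ∩→ {G}; cost 0
[col 5] HL: children H:{A}, L:{A} ∩→ {A}; cost 0
[col 5] OZ: children O:{C}, Z:{T} ∪→ {C,T}; cost 1
[col 5] NOZ: children N:{A}, OZ:{C,T} ∪→ {A,C,T}; cost 1
[col 5] HLNOZ: children HL:{A}, NOZ:{A,C,T} ∩→ {A}; cost 0
[col 5] HLMNOZ: children HLNOZ:{A}, M:{C} ∪→ {A,C}; cost 1
[col 6] HL: children H:{G}, L:{A} ∪→ {A,G}; cost 1
[col 6] OZ: children O:{T}, Z:{G} ∪→ {G,T}; cost 1
[col 6] NOZ: children N:{C}, OZ:{G,T} ∪→ {C,G,T}; cost 1
[col 6] HLNOZ: children HL:{A,G}, NOZ:{C,G,T} ∩→ {G}; cost 0
[col 6] HLMNOZ: children HLNOZ:{G}, M:{A} ∪→ {A,G}; cost 1
per-site changes: [3, 3, 3, 2, 3, 3, 4]; total = 21

C,G,T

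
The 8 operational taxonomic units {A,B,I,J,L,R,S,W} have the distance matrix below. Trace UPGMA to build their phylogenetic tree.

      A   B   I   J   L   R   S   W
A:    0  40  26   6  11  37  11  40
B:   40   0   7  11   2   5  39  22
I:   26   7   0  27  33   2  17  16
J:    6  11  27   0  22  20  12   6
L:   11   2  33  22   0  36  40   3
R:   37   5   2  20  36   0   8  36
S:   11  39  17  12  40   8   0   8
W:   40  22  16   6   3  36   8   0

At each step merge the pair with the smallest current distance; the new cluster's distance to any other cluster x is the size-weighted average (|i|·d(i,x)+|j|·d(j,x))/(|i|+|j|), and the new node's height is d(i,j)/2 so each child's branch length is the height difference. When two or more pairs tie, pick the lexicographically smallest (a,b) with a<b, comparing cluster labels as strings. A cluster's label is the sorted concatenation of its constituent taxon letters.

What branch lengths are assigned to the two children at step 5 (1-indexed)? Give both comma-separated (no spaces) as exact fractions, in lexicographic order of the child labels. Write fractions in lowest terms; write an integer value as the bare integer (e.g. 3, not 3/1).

step 1: merge (B,L) at d=2; branch lengths B→1, L→1; new cluster BL
  updated: d(A,BL)=51/2, d(BL,I)=20, d(BL,J)=33/2, d(BL,R)=41/2, d(BL,S)=79/2, d(BL,W)=25/2
step 2: merge (I,R) at d=2; branch lengths I→1, R→1; new cluster IR
  updated: d(A,IR)=63/2, d(BL,IR)=81/4, d(IR,J)=47/2, d(IR,S)=25/2, d(IR,W)=26
step 3: merge (A,J) at d=6; branch lengths A→3, J→3; new cluster AJ
  updated: d(AJ,BL)=21, d(AJ,IR)=55/2, d(AJ,S)=23/2, d(AJ,W)=23
step 4: merge (S,W) at d=8; branch lengths S→4, W→4; new cluster SW
  updated: d(AJ,SW)=69/4, d(BL,SW)=26, d(IR,SW)=77/4
step 5: merge (AJ,SW) at d=69/4; branch lengths AJ→45/8, SW→37/8; new cluster AJSW
  updated: d(AJSW,BL)=47/2, d(AJSW,IR)=187/8
step 6: merge (BL,IR) at d=81/4; branch lengths BL→73/8, IR→73/8; new cluster BILR
  updated: d(AJSW,BILR)=375/16
step 7: merge (AJSW,BILR) at d=375/16; branch lengths AJSW→99/32, BILR→51/32; new cluster ABIJLRSW
final tree: (((A:3,J:3):45/8,(S:4,W:4):37/8):99/32,((B:1,L:1):73/8,(I:1,R:1):73/8):51/32)
total length: 819/16

45/8,37/8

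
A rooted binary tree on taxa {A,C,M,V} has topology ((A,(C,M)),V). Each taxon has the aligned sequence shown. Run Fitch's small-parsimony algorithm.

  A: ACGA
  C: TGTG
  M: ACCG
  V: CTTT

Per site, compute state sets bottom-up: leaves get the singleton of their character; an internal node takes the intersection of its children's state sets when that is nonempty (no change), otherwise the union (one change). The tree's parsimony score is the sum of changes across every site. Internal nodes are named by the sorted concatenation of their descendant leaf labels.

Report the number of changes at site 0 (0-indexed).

2

[col 0] CM: children C:{T}, M:{A} ∪→ {A,T}; cost 1
[col 0] ACM: children A:{A}, CM:{A,T} ∩→ {A}; cost 0
[col 0] ACMV: children ACM:{A}, V:{C} ∪→ {A,C}; cost 1
[col 1] CM: children C:{G}, M:{C} ∪→ {C,G}; cost 1
[col 1] ACM: children A:{C}, CM:{C,G} ∩→ {C}; cost 0
[col 1] ACMV: children ACM:{C}, V:{T} ∪→ {C,T}; cost 1
[col 2] CM: children C:{T}, M:{C} ∪→ {C,T}; cost 1
[col 2] ACM: children A:{G}, CM:{C,T} ∪→ {C,G,T}; cost 1
[col 2] ACMV: children ACM:{C,G,T}, V:{T} ∩→ {T}; cost 0
[col 3] CM: children C:{G}, M:{G} ∩→ {G}; cost 0
[col 3] ACM: children A:{A}, CM:{G} ∪→ {A,G}; cost 1
[col 3] ACMV: children ACM:{A,G}, V:{T} ∪→ {A,G,T}; cost 1
per-site changes: [2, 2, 2, 2]; total = 8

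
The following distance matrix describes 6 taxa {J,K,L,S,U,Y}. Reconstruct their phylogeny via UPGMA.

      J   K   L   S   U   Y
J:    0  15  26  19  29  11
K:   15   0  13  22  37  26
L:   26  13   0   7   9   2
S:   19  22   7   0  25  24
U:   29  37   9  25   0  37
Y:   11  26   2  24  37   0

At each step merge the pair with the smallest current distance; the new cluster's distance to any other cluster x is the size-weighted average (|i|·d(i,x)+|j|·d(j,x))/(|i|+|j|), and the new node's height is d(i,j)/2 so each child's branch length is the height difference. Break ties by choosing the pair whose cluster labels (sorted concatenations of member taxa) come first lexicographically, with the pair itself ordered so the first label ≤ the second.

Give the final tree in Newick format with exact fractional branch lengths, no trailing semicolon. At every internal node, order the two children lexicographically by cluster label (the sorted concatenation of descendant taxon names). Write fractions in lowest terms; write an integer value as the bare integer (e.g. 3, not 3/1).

(((J:15/2,K:15/2):9/4,((L:1,Y:1):27/4,S:31/4):2):79/20,U:137/10)

1. join L+Y (d=2) ⇒ LY; edges |L|=1, |Y|=1
  updated: d(J,LY)=37/2, d(K,LY)=39/2, d(LY,S)=31/2, d(LY,U)=23
2. join J+K (d=15) ⇒ JK; edges |J|=15/2, |K|=15/2
  updated: d(JK,LY)=19, d(JK,S)=41/2, d(JK,U)=33
3. join LY+S (d=31/2) ⇒ LSY; edges |LY|=27/4, |S|=31/4
  updated: d(JK,LSY)=39/2, d(LSY,U)=71/3
4. join JK+LSY (d=39/2) ⇒ JKLSY; edges |JK|=9/4, |LSY|=2
  updated: d(JKLSY,U)=137/5
5. join JKLSY+U (d=137/5) ⇒ JKLSUY; edges |JKLSY|=79/20, |U|=137/10
final tree: (((J:15/2,K:15/2):9/4,((L:1,Y:1):27/4,S:31/4):2):79/20,U:137/10)
total length: 267/5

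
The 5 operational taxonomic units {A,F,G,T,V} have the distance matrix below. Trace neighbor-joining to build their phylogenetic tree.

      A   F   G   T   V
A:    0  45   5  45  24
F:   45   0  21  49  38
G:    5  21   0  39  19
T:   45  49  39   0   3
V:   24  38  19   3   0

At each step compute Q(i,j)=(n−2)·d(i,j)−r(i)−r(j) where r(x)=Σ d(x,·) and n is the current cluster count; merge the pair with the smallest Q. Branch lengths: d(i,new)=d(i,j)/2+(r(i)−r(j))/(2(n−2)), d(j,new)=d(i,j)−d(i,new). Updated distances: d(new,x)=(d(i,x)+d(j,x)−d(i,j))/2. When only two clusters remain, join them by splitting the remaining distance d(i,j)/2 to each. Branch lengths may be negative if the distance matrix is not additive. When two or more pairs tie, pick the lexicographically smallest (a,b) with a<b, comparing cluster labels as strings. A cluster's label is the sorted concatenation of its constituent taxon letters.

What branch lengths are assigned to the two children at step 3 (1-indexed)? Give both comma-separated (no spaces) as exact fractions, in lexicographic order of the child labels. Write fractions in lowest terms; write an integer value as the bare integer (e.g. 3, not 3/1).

65/8,179/8

step 1: merge (T,V) at d=3, Q=-211; branch lengths T→61/6, V→-43/6; new cluster TV
  updated: d(A,TV)=33, d(F,TV)=42, d(G,TV)=55/2
step 2: merge (A,G) at d=5, Q=-253/2; branch lengths A→79/8, G→-39/8; new cluster AG
  updated: d(AG,F)=61/2, d(AG,TV)=111/4
step 3: merge (AG,F) at d=61/2, Q=-401/4; branch lengths AG→65/8, F→179/8; new cluster AFG
  updated: d(AFG,TV)=157/8
step 4: merge (AFG,TV) at d=157/8; branch lengths AFG→157/16, TV→157/16; new cluster AFGTV
final tree: (((A:79/8,G:-39/8):65/8,F:179/8):157/16,(T:61/6,V:-43/6):157/16)
total length: 465/8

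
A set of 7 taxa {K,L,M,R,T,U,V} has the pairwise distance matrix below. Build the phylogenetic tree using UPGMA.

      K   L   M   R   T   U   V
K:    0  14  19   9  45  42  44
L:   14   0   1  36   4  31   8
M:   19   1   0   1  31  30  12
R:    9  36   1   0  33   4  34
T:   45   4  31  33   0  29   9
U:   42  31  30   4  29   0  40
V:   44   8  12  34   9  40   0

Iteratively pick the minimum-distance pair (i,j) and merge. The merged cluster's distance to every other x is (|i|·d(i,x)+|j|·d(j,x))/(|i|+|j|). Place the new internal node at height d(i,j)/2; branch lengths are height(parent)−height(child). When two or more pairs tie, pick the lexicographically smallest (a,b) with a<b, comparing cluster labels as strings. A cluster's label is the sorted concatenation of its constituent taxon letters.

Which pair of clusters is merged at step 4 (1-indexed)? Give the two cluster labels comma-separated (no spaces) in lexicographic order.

LM,TV

1. join L+M (d=1) ⇒ LM; edges |L|=1/2, |M|=1/2
  updated: d(K,LM)=33/2, d(LM,R)=37/2, d(LM,T)=35/2, d(LM,U)=61/2, d(LM,V)=10
2. join R+U (d=4) ⇒ RU; edges |R|=2, |U|=2
  updated: d(K,RU)=51/2, d(LM,RU)=49/2, d(RU,T)=31, d(RU,V)=37
3. join T+V (d=9) ⇒ TV; edges |T|=9/2, |V|=9/2
  updated: d(K,TV)=89/2, d(LM,TV)=55/4, d(RU,TV)=34
4. join LM+TV (d=55/4) ⇒ LMTV; edges |LM|=51/8, |TV|=19/8
  updated: d(K,LMTV)=61/2, d(LMTV,RU)=117/4
5. join K+RU (d=51/2) ⇒ KRU; edges |K|=51/4, |RU|=43/4
  updated: d(KRU,LMTV)=89/3
6. join KRU+LMTV (d=89/3) ⇒ KLMRTUV; edges |KRU|=25/12, |LMTV|=191/24
final tree: ((K:51/4,(R:2,U:2):43/4):25/12,((L:1/2,M:1/2):51/8,(T:9/2,V:9/2):19/8):191/24)
total length: 1351/24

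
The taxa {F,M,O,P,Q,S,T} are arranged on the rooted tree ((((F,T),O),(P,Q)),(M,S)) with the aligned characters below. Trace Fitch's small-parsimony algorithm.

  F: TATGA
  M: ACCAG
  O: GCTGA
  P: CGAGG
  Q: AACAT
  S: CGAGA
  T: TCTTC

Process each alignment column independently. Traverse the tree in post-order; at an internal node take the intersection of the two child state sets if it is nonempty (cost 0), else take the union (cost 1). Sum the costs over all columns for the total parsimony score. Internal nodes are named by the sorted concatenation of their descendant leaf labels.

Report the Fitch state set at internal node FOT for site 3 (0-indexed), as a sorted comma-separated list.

FT@0: {T} ∩ {T} = {T} (intersection, +0)
FOT@0: {T} ∪ {G} = {G,T} (union, +1)
PQ@0: {C} ∪ {A} = {A,C} (union, +1)
FOPQT@0: {G,T} ∪ {A,C} = {A,C,G,T} (union, +1)
MS@0: {A} ∪ {C} = {A,C} (union, +1)
FMOPQST@0: {A,C,G,T} ∩ {A,C} = {A,C} (intersection, +0)
FT@1: {A} ∪ {C} = {A,C} (union, +1)
FOT@1: {A,C} ∩ {C} = {C} (intersection, +0)
PQ@1: {G} ∪ {A} = {A,G} (union, +1)
FOPQT@1: {C} ∪ {A,G} = {A,C,G} (union, +1)
MS@1: {C} ∪ {G} = {C,G} (union, +1)
FMOPQST@1: {A,C,G} ∩ {C,G} = {C,G} (intersection, +0)
FT@2: {T} ∩ {T} = {T} (intersection, +0)
FOT@2: {T} ∩ {T} = {T} (intersection, +0)
PQ@2: {A} ∪ {C} = {A,C} (union, +1)
FOPQT@2: {T} ∪ {A,C} = {A,C,T} (union, +1)
MS@2: {C} ∪ {A} = {A,C} (union, +1)
FMOPQST@2: {A,C,T} ∩ {A,C} = {A,C} (intersection, +0)
FT@3: {G} ∪ {T} = {G,T} (union, +1)
FOT@3: {G,T} ∩ {G} = {G} (intersection, +0)
PQ@3: {G} ∪ {A} = {A,G} (union, +1)
FOPQT@3: {G} ∩ {A,G} = {G} (intersection, +0)
MS@3: {A} ∪ {G} = {A,G} (union, +1)
FMOPQST@3: {G} ∩ {A,G} = {G} (intersection, +0)
FT@4: {A} ∪ {C} = {A,C} (union, +1)
FOT@4: {A,C} ∩ {A} = {A} (intersection, +0)
PQ@4: {G} ∪ {T} = {G,T} (union, +1)
FOPQT@4: {A} ∪ {G,T} = {A,G,T} (union, +1)
MS@4: {G} ∪ {A} = {A,G} (union, +1)
FMOPQST@4: {A,G,T} ∩ {A,G} = {A,G} (intersection, +0)
per-site changes: [4, 4, 3, 3, 4]; total = 18

G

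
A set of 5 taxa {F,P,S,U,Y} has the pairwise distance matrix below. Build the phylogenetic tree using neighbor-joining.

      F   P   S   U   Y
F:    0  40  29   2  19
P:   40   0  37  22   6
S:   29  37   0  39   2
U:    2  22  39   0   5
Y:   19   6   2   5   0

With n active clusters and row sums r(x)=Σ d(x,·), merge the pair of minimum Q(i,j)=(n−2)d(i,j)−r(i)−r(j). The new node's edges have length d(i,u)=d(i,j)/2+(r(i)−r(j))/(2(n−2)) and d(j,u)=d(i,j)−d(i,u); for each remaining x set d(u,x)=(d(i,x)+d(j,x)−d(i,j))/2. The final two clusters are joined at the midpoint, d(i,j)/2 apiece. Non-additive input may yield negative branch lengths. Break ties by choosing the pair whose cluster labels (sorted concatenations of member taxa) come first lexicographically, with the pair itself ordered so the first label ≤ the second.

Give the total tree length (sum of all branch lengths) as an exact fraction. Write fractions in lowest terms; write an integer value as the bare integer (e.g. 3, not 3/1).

159/4

iteration 1: select F,U (d=2, Q=-152); attach at lengths (14/3, -8/3); label the merged cluster FU
  updated: d(FU,P)=30, d(FU,S)=33, d(FU,Y)=11
iteration 2: select FU,P (d=30, Q=-87); attach at lengths (61/4, 59/4); label the merged cluster FPU
  updated: d(FPU,S)=20, d(FPU,Y)=-13/2
iteration 3: select FPU,S (d=20, Q=-31/2); attach at lengths (23/4, 57/4); label the merged cluster FPSU
  updated: d(FPSU,Y)=-49/4
iteration 4: select FPSU,Y (d=-49/4); attach at lengths (-49/8, -49/8); label the merged cluster FPSUY
final tree: ((((F:14/3,U:-8/3):61/4,P:59/4):23/4,S:57/4):-49/8,Y:-49/8)
total length: 159/4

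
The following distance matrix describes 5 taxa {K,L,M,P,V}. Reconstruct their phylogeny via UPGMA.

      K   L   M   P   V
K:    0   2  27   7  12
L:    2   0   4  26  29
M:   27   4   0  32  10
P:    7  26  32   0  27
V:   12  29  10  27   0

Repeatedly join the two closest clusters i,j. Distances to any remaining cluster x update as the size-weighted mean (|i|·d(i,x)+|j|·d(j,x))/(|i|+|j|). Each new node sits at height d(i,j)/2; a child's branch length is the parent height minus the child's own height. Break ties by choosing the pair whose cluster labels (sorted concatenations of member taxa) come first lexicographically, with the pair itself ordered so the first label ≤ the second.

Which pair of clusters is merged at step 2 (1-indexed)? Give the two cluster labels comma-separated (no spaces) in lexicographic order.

step 1: merge (K,L) at d=2; branch lengths K→1, L→1; new cluster KL
  updated: d(KL,M)=31/2, d(KL,P)=33/2, d(KL,V)=41/2
step 2: merge (M,V) at d=10; branch lengths M→5, V→5; new cluster MV
  updated: d(KL,MV)=18, d(MV,P)=59/2
step 3: merge (KL,P) at d=33/2; branch lengths KL→29/4, P→33/4; new cluster KLP
  updated: d(KLP,MV)=131/6
step 4: merge (KLP,MV) at d=131/6; branch lengths KLP→8/3, MV→71/12; new cluster KLMPV
final tree: (((K:1,L:1):29/4,P:33/4):8/3,(M:5,V:5):71/12)
total length: 433/12

M,V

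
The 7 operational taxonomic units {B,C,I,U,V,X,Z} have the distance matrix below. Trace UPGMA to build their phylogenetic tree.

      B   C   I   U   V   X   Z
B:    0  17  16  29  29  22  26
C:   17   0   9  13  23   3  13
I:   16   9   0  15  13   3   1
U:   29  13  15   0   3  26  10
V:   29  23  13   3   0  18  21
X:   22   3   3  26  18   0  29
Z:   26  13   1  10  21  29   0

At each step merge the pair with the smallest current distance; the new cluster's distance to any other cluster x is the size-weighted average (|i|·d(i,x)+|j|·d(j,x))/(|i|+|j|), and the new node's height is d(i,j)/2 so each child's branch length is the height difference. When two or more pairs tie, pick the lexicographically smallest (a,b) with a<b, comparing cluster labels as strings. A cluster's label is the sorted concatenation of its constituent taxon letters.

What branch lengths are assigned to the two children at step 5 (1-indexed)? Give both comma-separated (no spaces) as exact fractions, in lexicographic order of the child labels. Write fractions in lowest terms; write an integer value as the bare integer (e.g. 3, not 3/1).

31/16,115/16

iteration 1: select I,Z (d=1); attach at lengths (1/2, 1/2); label the merged cluster IZ
  updated: d(B,IZ)=21, d(C,IZ)=11, d(IZ,U)=25/2, d(IZ,V)=17, d(IZ,X)=16
iteration 2: select C,X (d=3); attach at lengths (3/2, 3/2); label the merged cluster CX
  updated: d(B,CX)=39/2, d(CX,IZ)=27/2, d(CX,U)=39/2, d(CX,V)=41/2
iteration 3: select U,V (d=3); attach at lengths (3/2, 3/2); label the merged cluster UV
  updated: d(B,UV)=29, d(CX,UV)=20, d(IZ,UV)=59/4
iteration 4: select CX,IZ (d=27/2); attach at lengths (21/4, 25/4); label the merged cluster CIXZ
  updated: d(B,CIXZ)=81/4, d(CIXZ,UV)=139/8
iteration 5: select CIXZ,UV (d=139/8); attach at lengths (31/16, 115/16); label the merged cluster CIUVXZ
  updated: d(B,CIUVXZ)=139/6
iteration 6: select B,CIUVXZ (d=139/6); attach at lengths (139/12, 139/48); label the merged cluster BCIUVXZ
final tree: (B:139/12,(((C:3/2,X:3/2):21/4,(I:1/2,Z:1/2):25/4):31/16,(U:3/2,V:3/2):115/16):139/48)
total length: 2021/48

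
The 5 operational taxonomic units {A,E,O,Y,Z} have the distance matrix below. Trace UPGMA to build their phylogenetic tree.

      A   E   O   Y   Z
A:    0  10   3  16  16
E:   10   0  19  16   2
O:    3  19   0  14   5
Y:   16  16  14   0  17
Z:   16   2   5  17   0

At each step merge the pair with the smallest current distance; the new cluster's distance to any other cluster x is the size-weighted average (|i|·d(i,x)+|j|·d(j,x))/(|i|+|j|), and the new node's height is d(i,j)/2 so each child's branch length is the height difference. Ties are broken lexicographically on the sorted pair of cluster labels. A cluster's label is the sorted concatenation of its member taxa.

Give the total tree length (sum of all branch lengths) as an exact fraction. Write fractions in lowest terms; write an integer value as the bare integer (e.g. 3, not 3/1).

1. join E+Z (d=2) ⇒ EZ; edges |E|=1, |Z|=1
  updated: d(A,EZ)=13, d(EZ,O)=12, d(EZ,Y)=33/2
2. join A+O (d=3) ⇒ AO; edges |A|=3/2, |O|=3/2
  updated: d(AO,EZ)=25/2, d(AO,Y)=15
3. join AO+EZ (d=25/2) ⇒ AEOZ; edges |AO|=19/4, |EZ|=21/4
  updated: d(AEOZ,Y)=63/4
4. join AEOZ+Y (d=63/4) ⇒ AEOYZ; edges |AEOZ|=13/8, |Y|=63/8
final tree: (((A:3/2,O:3/2):19/4,(E:1,Z:1):21/4):13/8,Y:63/8)
total length: 49/2

49/2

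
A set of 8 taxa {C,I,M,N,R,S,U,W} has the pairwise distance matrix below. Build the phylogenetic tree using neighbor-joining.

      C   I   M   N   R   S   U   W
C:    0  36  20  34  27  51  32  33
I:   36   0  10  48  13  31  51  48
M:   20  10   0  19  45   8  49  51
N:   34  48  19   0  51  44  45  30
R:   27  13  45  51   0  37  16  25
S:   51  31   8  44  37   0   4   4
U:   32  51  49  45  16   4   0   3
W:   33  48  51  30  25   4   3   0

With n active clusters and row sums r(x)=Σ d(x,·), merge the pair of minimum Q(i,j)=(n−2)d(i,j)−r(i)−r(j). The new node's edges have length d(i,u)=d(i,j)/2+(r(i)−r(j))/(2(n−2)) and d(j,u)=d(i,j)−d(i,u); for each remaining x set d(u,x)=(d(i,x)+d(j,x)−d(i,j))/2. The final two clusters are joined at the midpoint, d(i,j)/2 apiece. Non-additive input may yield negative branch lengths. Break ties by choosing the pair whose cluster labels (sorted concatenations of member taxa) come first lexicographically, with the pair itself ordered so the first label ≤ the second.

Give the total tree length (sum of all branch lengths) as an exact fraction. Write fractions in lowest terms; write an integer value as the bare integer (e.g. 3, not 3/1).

step 1: merge (I,M) at d=10, Q=-379; branch lengths I→95/12, M→25/12; new cluster IM
  updated: d(C,IM)=23, d(IM,N)=57/2, d(IM,R)=24, d(IM,S)=29/2, d(IM,U)=45, d(IM,W)=89/2
step 2: merge (S,U) at d=4, Q=-559/2; branch lengths S→59/20, U→21/20; new cluster SU
  updated: d(C,SU)=79/2, d(IM,SU)=111/4, d(N,SU)=85/2, d(R,SU)=49/2, d(SU,W)=3/2
step 3: merge (SU,W) at d=3/2, Q=-1055/4; branch lengths SU→31/32, W→17/32; new cluster SUW
  updated: d(C,SUW)=71/2, d(IM,SUW)=283/8, d(N,SUW)=71/2, d(R,SUW)=24
step 4: merge (R,SUW) at d=24, Q=-1475/8; branch lengths R→541/48, SUW→611/48; new cluster RSUW
  updated: d(C,RSUW)=77/4, d(IM,RSUW)=283/16, d(N,RSUW)=125/4
step 5: merge (C,RSUW) at d=77/4, Q=-1695/16; branch lengths C→745/64, RSUW→487/64; new cluster CRSUW
  updated: d(CRSUW,IM)=343/32, d(CRSUW,N)=23
step 6: merge (CRSUW,IM) at d=343/32, Q=-1991/32; branch lengths CRSUW→167/64, IM→519/64; new cluster CIMRSUW
  updated: d(CIMRSUW,N)=1305/64
step 7: merge (CIMRSUW,N) at d=1305/64; branch lengths CIMRSUW→1305/128, N→1305/128; new cluster CIMNRSUW
final tree: (((C:745/64,(R:541/48,((S:59/20,U:21/20):31/32,W:17/32):611/48):487/64):167/64,(I:95/12,M:25/12):519/64):1305/128,N:1305/128)
total length: 5751/64

5751/64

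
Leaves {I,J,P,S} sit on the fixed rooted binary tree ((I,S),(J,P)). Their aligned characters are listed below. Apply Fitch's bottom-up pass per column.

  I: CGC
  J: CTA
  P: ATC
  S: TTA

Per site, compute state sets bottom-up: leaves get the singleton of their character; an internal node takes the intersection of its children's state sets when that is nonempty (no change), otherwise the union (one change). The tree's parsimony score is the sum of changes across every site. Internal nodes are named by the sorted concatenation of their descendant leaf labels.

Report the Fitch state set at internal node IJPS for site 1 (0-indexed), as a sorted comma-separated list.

T

IS@0: {C} ∪ {T} = {C,T} (union, +1)
JP@0: {C} ∪ {A} = {A,C} (union, +1)
IJPS@0: {C,T} ∩ {A,C} = {C} (intersection, +0)
IS@1: {G} ∪ {T} = {G,T} (union, +1)
JP@1: {T} ∩ {T} = {T} (intersection, +0)
IJPS@1: {G,T} ∩ {T} = {T} (intersection, +0)
IS@2: {C} ∪ {A} = {A,C} (union, +1)
JP@2: {A} ∪ {C} = {A,C} (union, +1)
IJPS@2: {A,C} ∩ {A,C} = {A,C} (intersection, +0)
per-site changes: [2, 1, 2]; total = 5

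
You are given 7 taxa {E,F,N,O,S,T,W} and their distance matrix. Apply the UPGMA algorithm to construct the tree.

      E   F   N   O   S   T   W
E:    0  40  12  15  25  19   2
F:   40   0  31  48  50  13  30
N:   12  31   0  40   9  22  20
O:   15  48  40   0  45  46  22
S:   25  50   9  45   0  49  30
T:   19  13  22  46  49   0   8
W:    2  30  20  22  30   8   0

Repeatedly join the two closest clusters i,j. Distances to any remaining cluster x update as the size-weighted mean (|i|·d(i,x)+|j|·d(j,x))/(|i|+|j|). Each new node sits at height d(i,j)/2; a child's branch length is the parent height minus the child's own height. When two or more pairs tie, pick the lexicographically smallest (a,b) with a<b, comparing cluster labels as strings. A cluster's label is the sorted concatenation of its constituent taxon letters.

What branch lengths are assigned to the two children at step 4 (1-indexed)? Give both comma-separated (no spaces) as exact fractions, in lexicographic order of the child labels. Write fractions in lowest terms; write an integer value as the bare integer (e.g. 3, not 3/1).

33/4,37/4

iteration 1: select E,W (d=2); attach at lengths (1, 1); label the merged cluster EW
  updated: d(EW,F)=35, d(EW,N)=16, d(EW,O)=37/2, d(EW,S)=55/2, d(EW,T)=27/2
iteration 2: select N,S (d=9); attach at lengths (9/2, 9/2); label the merged cluster NS
  updated: d(EW,NS)=87/4, d(F,NS)=81/2, d(NS,O)=85/2, d(NS,T)=71/2
iteration 3: select F,T (d=13); attach at lengths (13/2, 13/2); label the merged cluster FT
  updated: d(EW,FT)=97/4, d(FT,NS)=38, d(FT,O)=47
iteration 4: select EW,O (d=37/2); attach at lengths (33/4, 37/4); label the merged cluster EOW
  updated: d(EOW,FT)=191/6, d(EOW,NS)=86/3
iteration 5: select EOW,NS (d=86/3); attach at lengths (61/12, 59/6); label the merged cluster ENOSW
  updated: d(ENOSW,FT)=343/10
iteration 6: select ENOSW,FT (d=343/10); attach at lengths (169/60, 213/20); label the merged cluster EFNOSTW
final tree: ((((E:1,W:1):33/4,O:37/4):61/12,(N:9/2,S:9/2):59/6):169/60,(F:13/2,T:13/2):213/20)
total length: 4193/60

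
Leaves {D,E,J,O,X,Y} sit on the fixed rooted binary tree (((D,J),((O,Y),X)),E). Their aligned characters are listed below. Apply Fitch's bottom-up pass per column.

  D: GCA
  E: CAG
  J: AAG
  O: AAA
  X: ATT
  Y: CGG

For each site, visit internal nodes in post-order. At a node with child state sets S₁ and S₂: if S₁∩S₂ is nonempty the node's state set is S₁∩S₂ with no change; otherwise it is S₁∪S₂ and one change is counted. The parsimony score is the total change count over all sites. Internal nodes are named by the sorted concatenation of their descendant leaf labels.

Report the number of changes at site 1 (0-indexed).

3

site 0, node DJ: D={G} ∪ J={A} → {A,G} (+1)
site 0, node OY: O={A} ∪ Y={C} → {A,C} (+1)
site 0, node OXY: OY={A,C} ∩ X={A} → {A} (+0)
site 0, node DJOXY: DJ={A,G} ∩ OXY={A} → {A} (+0)
site 0, node DEJOXY: DJOXY={A} ∪ E={C} → {A,C} (+1)
site 1, node DJ: D={C} ∪ J={A} → {A,C} (+1)
site 1, node OY: O={A} ∪ Y={G} → {A,G} (+1)
site 1, node OXY: OY={A,G} ∪ X={T} → {A,G,T} (+1)
site 1, node DJOXY: DJ={A,C} ∩ OXY={A,G,T} → {A} (+0)
site 1, node DEJOXY: DJOXY={A} ∩ E={A} → {A} (+0)
site 2, node DJ: D={A} ∪ J={G} → {A,G} (+1)
site 2, node OY: O={A} ∪ Y={G} → {A,G} (+1)
site 2, node OXY: OY={A,G} ∪ X={T} → {A,G,T} (+1)
site 2, node DJOXY: DJ={A,G} ∩ OXY={A,G,T} → {A,G} (+0)
site 2, node DEJOXY: DJOXY={A,G} ∩ E={G} → {G} (+0)
per-site changes: [3, 3, 3]; total = 9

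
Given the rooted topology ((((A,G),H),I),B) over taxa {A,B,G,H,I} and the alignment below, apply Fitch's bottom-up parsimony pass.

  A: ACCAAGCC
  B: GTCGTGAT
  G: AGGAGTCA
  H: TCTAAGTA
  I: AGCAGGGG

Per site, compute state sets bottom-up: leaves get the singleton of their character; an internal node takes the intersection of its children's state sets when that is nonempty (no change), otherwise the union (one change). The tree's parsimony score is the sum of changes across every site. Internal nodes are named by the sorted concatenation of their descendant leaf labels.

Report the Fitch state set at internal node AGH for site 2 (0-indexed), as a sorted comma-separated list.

C,G,T

AG@0: {A} ∩ {A} = {A} (intersection, +0)
AGH@0: {A} ∪ {T} = {A,T} (union, +1)
AGHI@0: {A,T} ∩ {A} = {A} (intersection, +0)
ABGHI@0: {A} ∪ {G} = {A,G} (union, +1)
AG@1: {C} ∪ {G} = {C,G} (union, +1)
AGH@1: {C,G} ∩ {C} = {C} (intersection, +0)
AGHI@1: {C} ∪ {G} = {C,G} (union, +1)
ABGHI@1: {C,G} ∪ {T} = {C,G,T} (union, +1)
AG@2: {C} ∪ {G} = {C,G} (union, +1)
AGH@2: {C,G} ∪ {T} = {C,G,T} (union, +1)
AGHI@2: {C,G,T} ∩ {C} = {C} (intersection, +0)
ABGHI@2: {C} ∩ {C} = {C} (intersection, +0)
AG@3: {A} ∩ {A} = {A} (intersection, +0)
AGH@3: {A} ∩ {A} = {A} (intersection, +0)
AGHI@3: {A} ∩ {A} = {A} (intersection, +0)
ABGHI@3: {A} ∪ {G} = {A,G} (union, +1)
AG@4: {A} ∪ {G} = {A,G} (union, +1)
AGH@4: {A,G} ∩ {A} = {A} (intersection, +0)
AGHI@4: {A} ∪ {G} = {A,G} (union, +1)
ABGHI@4: {A,G} ∪ {T} = {A,G,T} (union, +1)
AG@5: {G} ∪ {T} = {G,T} (union, +1)
AGH@5: {G,T} ∩ {G} = {G} (intersection, +0)
AGHI@5: {G} ∩ {G} = {G} (intersection, +0)
ABGHI@5: {G} ∩ {G} = {G} (intersection, +0)
AG@6: {C} ∩ {C} = {C} (intersection, +0)
AGH@6: {C} ∪ {T} = {C,T} (union, +1)
AGHI@6: {C,T} ∪ {G} = {C,G,T} (union, +1)
ABGHI@6: {C,G,T} ∪ {A} = {A,C,G,T} (union, +1)
AG@7: {C} ∪ {A} = {A,C} (union, +1)
AGH@7: {A,C} ∩ {A} = {A} (intersection, +0)
AGHI@7: {A} ∪ {G} = {A,G} (union, +1)
ABGHI@7: {A,G} ∪ {T} = {A,G,T} (union, +1)
per-site changes: [2, 3, 2, 1, 3, 1, 3, 3]; total = 18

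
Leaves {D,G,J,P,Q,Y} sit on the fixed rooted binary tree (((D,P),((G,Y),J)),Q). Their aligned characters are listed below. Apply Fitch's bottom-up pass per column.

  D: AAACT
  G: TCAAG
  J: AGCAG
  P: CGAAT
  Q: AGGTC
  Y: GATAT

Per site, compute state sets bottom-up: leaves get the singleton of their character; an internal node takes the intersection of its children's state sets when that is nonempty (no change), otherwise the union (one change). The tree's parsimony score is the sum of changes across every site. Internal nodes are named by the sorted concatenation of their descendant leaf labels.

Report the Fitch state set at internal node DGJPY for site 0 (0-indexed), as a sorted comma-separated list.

DP@0: {A} ∪ {C} = {A,C} (union, +1)
GY@0: {T} ∪ {G} = {G,T} (union, +1)
GJY@0: {G,T} ∪ {A} = {A,G,T} (union, +1)
DGJPY@0: {A,C} ∩ {A,G,T} = {A} (intersection, +0)
DGJPQY@0: {A} ∩ {A} = {A} (intersection, +0)
DP@1: {A} ∪ {G} = {A,G} (union, +1)
GY@1: {C} ∪ {A} = {A,C} (union, +1)
GJY@1: {A,C} ∪ {G} = {A,C,G} (union, +1)
DGJPY@1: {A,G} ∩ {A,C,G} = {A,G} (intersection, +0)
DGJPQY@1: {A,G} ∩ {G} = {G} (intersection, +0)
DP@2: {A} ∩ {A} = {A} (intersection, +0)
GY@2: {A} ∪ {T} = {A,T} (union, +1)
GJY@2: {A,T} ∪ {C} = {A,C,T} (union, +1)
DGJPY@2: {A} ∩ {A,C,T} = {A} (intersection, +0)
DGJPQY@2: {A} ∪ {G} = {A,G} (union, +1)
DP@3: {C} ∪ {A} = {A,C} (union, +1)
GY@3: {A} ∩ {A} = {A} (intersection, +0)
GJY@3: {A} ∩ {A} = {A} (intersection, +0)
DGJPY@3: {A,C} ∩ {A} = {A} (intersection, +0)
DGJPQY@3: {A} ∪ {T} = {A,T} (union, +1)
DP@4: {T} ∩ {T} = {T} (intersection, +0)
GY@4: {G} ∪ {T} = {G,T} (union, +1)
GJY@4: {G,T} ∩ {G} = {G} (intersection, +0)
DGJPY@4: {T} ∪ {G} = {G,T} (union, +1)
DGJPQY@4: {G,T} ∪ {C} = {C,G,T} (union, +1)
per-site changes: [3, 3, 3, 2, 3]; total = 14

A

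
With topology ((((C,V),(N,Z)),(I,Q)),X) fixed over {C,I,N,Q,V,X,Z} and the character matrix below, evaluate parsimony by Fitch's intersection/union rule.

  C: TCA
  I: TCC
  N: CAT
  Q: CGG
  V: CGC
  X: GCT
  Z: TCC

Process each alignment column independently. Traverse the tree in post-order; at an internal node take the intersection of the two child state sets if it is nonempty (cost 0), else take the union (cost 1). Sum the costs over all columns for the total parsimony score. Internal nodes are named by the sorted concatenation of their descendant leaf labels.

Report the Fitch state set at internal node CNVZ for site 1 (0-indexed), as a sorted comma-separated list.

C

site 0, node CV: C={T} ∪ V={C} → {C,T} (+1)
site 0, node NZ: N={C} ∪ Z={T} → {C,T} (+1)
site 0, node CNVZ: CV={C,T} ∩ NZ={C,T} → {C,T} (+0)
site 0, node IQ: I={T} ∪ Q={C} → {C,T} (+1)
site 0, node CINQVZ: CNVZ={C,T} ∩ IQ={C,T} → {C,T} (+0)
site 0, node CINQVXZ: CINQVZ={C,T} ∪ X={G} → {C,G,T} (+1)
site 1, node CV: C={C} ∪ V={G} → {C,G} (+1)
site 1, node NZ: N={A} ∪ Z={C} → {A,C} (+1)
site 1, node CNVZ: CV={C,G} ∩ NZ={A,C} → {C} (+0)
site 1, node IQ: I={C} ∪ Q={G} → {C,G} (+1)
site 1, node CINQVZ: CNVZ={C} ∩ IQ={C,G} → {C} (+0)
site 1, node CINQVXZ: CINQVZ={C} ∩ X={C} → {C} (+0)
site 2, node CV: C={A} ∪ V={C} → {A,C} (+1)
site 2, node NZ: N={T} ∪ Z={C} → {C,T} (+1)
site 2, node CNVZ: CV={A,C} ∩ NZ={C,T} → {C} (+0)
site 2, node IQ: I={C} ∪ Q={G} → {C,G} (+1)
site 2, node CINQVZ: CNVZ={C} ∩ IQ={C,G} → {C} (+0)
site 2, node CINQVXZ: CINQVZ={C} ∪ X={T} → {C,T} (+1)
per-site changes: [4, 3, 4]; total = 11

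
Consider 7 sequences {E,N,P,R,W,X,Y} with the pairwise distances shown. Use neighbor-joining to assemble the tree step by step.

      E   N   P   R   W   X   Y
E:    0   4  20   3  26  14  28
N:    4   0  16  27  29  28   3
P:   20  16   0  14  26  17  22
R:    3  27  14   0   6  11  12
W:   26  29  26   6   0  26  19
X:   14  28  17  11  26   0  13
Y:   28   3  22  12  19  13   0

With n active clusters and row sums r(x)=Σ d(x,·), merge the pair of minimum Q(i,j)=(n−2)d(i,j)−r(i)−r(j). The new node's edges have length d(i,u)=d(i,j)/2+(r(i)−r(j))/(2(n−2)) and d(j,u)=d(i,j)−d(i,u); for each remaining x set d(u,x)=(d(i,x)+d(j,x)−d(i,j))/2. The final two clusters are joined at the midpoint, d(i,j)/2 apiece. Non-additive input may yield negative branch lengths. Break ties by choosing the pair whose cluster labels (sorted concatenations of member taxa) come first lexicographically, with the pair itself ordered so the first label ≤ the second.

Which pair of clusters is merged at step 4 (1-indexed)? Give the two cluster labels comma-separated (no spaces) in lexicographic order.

E,RW

step 1: merge (N,Y) at d=3, Q=-189; branch lengths N→5/2, Y→1/2; new cluster NY
  updated: d(E,NY)=29/2, d(NY,P)=35/2, d(NY,R)=18, d(NY,W)=45/2, d(NY,X)=19
step 2: merge (R,W) at d=6, Q=-269/2; branch lengths R→-61/16, W→157/16; new cluster RW
  updated: d(E,RW)=23/2, d(NY,RW)=69/4, d(P,RW)=17, d(RW,X)=31/2
step 3: merge (NY,P) at d=35/2, Q=-349/4; branch lengths NY→197/24, P→223/24; new cluster NPY
  updated: d(E,NPY)=17/2, d(NPY,RW)=67/8, d(NPY,X)=37/4
step 4: merge (E,RW) at d=23/2, Q=-371/8; branch lengths E→173/32, RW→195/32; new cluster ERW
  updated: d(ERW,NPY)=43/16, d(ERW,X)=9
step 5: merge (ERW,NPY) at d=43/16, Q=-335/16; branch lengths ERW→39/32, NPY→47/32; new cluster ENPRWY
  updated: d(ENPRWY,X)=249/32
step 6: merge (ENPRWY,X) at d=249/32; branch lengths ENPRWY→249/64, X→249/64; new cluster ENPRWXY
final tree: (((E:173/32,(R:-61/16,W:157/16):195/32):39/32,((N:5/2,Y:1/2):197/24,P:223/24):47/32):249/64,X:249/64)
total length: 1551/32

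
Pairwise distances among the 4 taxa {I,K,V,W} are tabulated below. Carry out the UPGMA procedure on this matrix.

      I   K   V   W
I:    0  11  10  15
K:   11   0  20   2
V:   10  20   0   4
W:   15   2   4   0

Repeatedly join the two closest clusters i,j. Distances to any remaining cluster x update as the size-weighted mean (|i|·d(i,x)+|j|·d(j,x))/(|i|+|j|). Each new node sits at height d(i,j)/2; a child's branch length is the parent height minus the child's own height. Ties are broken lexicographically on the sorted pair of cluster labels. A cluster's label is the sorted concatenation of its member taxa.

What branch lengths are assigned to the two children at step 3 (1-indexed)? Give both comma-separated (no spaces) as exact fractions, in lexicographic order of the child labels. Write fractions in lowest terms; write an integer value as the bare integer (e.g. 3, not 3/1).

step 1: merge (K,W) at d=2; branch lengths K→1, W→1; new cluster KW
  updated: d(I,KW)=13, d(KW,V)=12
step 2: merge (I,V) at d=10; branch lengths I→5, V→5; new cluster IV
  updated: d(IV,KW)=25/2
step 3: merge (IV,KW) at d=25/2; branch lengths IV→5/4, KW→21/4; new cluster IKVW
final tree: ((I:5,V:5):5/4,(K:1,W:1):21/4)
total length: 37/2

5/4,21/4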